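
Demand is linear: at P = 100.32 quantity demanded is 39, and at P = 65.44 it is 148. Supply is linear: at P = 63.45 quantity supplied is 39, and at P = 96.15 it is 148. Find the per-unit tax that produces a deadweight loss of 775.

Demand slope = (65.44 − 100.32)/(148 − 39) = −0.32, so P = 112.8 − 0.32Q.
Supply slope = (96.15 − 63.45)/(148 − 39) = 0.3, so P = 51.75 + 0.3Q.
Competitive equilibrium: 112.8 − 0.32Q = 51.75 + 0.3Q → Q* = 98.4677, P* = 81.2903.
A tax t gives ΔQ = t/0.62 and wedge t, so DWL = t²/1.24.
t²/1.24 = 775 → t² = 961 → t = 31.

31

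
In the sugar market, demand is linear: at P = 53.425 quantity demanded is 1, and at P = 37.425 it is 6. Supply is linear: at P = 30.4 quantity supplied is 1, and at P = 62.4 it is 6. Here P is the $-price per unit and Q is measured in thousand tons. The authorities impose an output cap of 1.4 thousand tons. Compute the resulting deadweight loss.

$19.17 thousand

Demand slope = (37.425 − 53.425)/(6 − 1) = −3.2, so P = 56.625 − 3.2Q.
Supply slope = (62.4 − 30.4)/(6 − 1) = 6.4, so P = 24 + 6.4Q.
Competitive equilibrium: 56.625 − 3.2Q = 24 + 6.4Q → Q* = 3.3984, P* = 45.75.
At Q = 1.4: demand price = 56.625 − 3.2·1.4 = 52.145; supply price = 24 + 6.4·1.4 = 32.96.
ΔQ = 3.3984 − 1.4 = 1.9984; wedge = 52.145 − 32.96 = 19.185.
Welfare loss = ½ × 1.9984 × 19.185 = $19.17 thousand.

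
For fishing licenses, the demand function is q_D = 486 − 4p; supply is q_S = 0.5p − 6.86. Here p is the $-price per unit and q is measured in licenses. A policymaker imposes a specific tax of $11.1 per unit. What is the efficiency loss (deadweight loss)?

$27.38

In inverse form: demand p = 121.5 − 0.25q, supply p = 13.72 + 2q.
Competitive equilibrium: 121.5 − 0.25q = 13.72 + 2q → q* = 47.9022, p* = 109.5244.
With the tax, the buyer price exceeds the seller price by 11.1: (121.5 − 0.25q) − (13.72 + 2q) = 11.1 → q' = 42.9689.
Δq = 47.9022 − 42.9689 = 4.9333; the wedge equals the tax, 11.1.
Welfare loss = ½ × 4.9333 × 11.1 = $27.38.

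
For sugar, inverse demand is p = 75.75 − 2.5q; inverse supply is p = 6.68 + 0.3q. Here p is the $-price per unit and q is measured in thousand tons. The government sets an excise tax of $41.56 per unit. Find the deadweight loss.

$308.43 thousand

Competitive equilibrium: 75.75 − 2.5q = 6.68 + 0.3q → q* = 24.66786, p* = 14.08036.
With the tax, the buyer price exceeds the seller price by 41.56: (75.75 − 2.5q) − (6.68 + 0.3q) = 41.56 → q' = 9.825.
Δq = 24.66786 − 9.825 = 14.84286; the wedge equals the tax, 41.56.
Welfare loss = ½ × 14.84286 × 41.56 = $308.43 thousand.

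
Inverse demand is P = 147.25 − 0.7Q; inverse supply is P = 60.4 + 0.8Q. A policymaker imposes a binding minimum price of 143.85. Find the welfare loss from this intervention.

Competitive equilibrium: 147.25 − 0.7Q = 60.4 + 0.8Q → Q* = 57.9, P* = 106.72.
At the floor P = 143.85, quantity demanded = (147.25 − 143.85)/0.7 = 4.8571.
Sellers' marginal cost at Q' = 4.8571: 60.4 + 0.8·4.8571 = 64.2857.
ΔQ = 57.9 − 4.8571 = 53.0429; wedge = 143.85 − 64.2857 = 79.5643.
The triangle = ½ × 53.0429 × 79.5643 = 2110.16.

2110.16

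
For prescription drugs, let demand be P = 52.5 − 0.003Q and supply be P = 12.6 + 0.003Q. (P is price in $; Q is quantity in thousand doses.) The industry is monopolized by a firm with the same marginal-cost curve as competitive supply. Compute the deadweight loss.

Competitive equilibrium: 52.5 − 0.003Q = 12.6 + 0.003Q → Q* = 6650, P* = 32.55.
Marginal revenue: MR = 52.5 − 0.006Q. Set MR = MC: 52.5 − 0.006Q = 12.6 + 0.003Q → Q_m = 4433.3333.
Price P_m = 52.5 − 0.003·4433.3333 = 39.2; MC(Q_m) = 12.6 + 0.003·4433.3333 = 25.9.
Competitive Q* = 6650, so ΔQ = 2216.6667; wedge = 39.2 − 25.9 = 13.3.
Deadweight loss = ½ × 2216.6667 × 13.3 = $14740.83 thousand.

$14740.83 thousand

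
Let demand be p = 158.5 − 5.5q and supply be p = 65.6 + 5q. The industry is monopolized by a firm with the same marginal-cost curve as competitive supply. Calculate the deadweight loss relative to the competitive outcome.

Competitive equilibrium: 158.5 − 5.5q = 65.6 + 5q → q* = 8.8476, p* = 109.8381.
Marginal revenue: MR = 158.5 − 11q. Set MR = MC: 158.5 − 11q = 65.6 + 5q → q_m = 5.8063.
Price p_m = 158.5 − 5.5·5.8063 = 126.5654; MC(q_m) = 65.6 + 5·5.8063 = 94.6315.
Competitive q* = 8.8476, so Δq = 3.0413; wedge = 126.5654 − 94.6315 = 31.9339.
The triangle = ½ × 3.0413 × 31.9339 = 48.56.

48.56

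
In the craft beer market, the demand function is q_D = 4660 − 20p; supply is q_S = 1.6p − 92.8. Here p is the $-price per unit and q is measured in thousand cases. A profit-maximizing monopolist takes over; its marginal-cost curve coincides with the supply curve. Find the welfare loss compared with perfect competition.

$107.90 thousand

In inverse form: demand p = 233 − 0.05q, supply p = 58 + 0.625q.
Competitive equilibrium: 233 − 0.05q = 58 + 0.625q → q* = 259.2593, p* = 220.037.
Marginal revenue: MR = 233 − 0.1q. Set MR = MC: 233 − 0.1q = 58 + 0.625q → q_m = 241.3793.
Price p_m = 233 − 0.05·241.3793 = 220.931; MC(q_m) = 58 + 0.625·241.3793 = 208.8621.
Competitive q* = 259.2593, so Δq = 17.88; wedge = 220.931 − 208.8621 = 12.0689.
Welfare loss = ½ × 17.88 × 12.0689 = $107.90 thousand.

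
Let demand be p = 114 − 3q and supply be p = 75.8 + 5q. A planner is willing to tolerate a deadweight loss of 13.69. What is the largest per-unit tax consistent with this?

14.8

Competitive equilibrium: 114 − 3q = 75.8 + 5q → q* = 4.775, p* = 99.675.
A tax t gives Δq = t/8 and wedge t, so DWL = t²/16.
t²/16 = 13.69 → t² = 219.04 → t = 14.8.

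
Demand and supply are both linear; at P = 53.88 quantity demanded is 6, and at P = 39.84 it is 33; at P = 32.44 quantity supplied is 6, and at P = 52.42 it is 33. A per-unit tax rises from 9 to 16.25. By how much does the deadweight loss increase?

Demand slope = (39.84 − 53.88)/(33 − 6) = −0.52, so P = 57 − 0.52Q.
Supply slope = (52.42 − 32.44)/(33 − 6) = 0.74, so P = 28 + 0.74Q.
Competitive equilibrium: 57 − 0.52Q = 28 + 0.74Q → Q* = 23.0159, P* = 45.0317.
For a per-unit tax t: ΔQ = t/1.26, so DWL = ½·t·(t/1.26) = t²/2.52.
At t = 9: DWL = 32.143. At t = 16.25: DWL = 104.787.
Increase = 104.787 − 32.143 = 72.64.

72.64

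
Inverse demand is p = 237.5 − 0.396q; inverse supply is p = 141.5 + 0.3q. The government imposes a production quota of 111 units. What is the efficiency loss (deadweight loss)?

252.40

Competitive equilibrium: 237.5 − 0.396q = 141.5 + 0.3q → q* = 137.931, p* = 182.8793.
At q = 111: demand price = 237.5 − 0.396·111 = 193.544; supply price = 141.5 + 0.3·111 = 174.8.
Δq = 137.931 − 111 = 26.931; wedge = 193.544 − 174.8 = 18.744.
DWL = ½ × 26.931 × 18.744 = 252.40.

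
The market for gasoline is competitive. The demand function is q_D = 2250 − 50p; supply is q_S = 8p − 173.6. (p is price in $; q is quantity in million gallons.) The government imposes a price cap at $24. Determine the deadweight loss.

$1467.86 million

In inverse form: demand p = 45 − 0.02q, supply p = 21.7 + 0.125q.
Competitive equilibrium: 45 − 0.02q = 21.7 + 0.125q → q* = 160.6897, p* = 41.7862.
At the ceiling p = 24, quantity supplied = (24 − 21.7)/0.125 = 18.4.
Willingness to pay at q' = 18.4: 45 − 0.02·18.4 = 44.632.
Δq = 160.6897 − 18.4 = 142.2897; wedge = 44.632 − 24 = 20.632.
The triangle = ½ × 142.2897 × 20.632 = $1467.86 million.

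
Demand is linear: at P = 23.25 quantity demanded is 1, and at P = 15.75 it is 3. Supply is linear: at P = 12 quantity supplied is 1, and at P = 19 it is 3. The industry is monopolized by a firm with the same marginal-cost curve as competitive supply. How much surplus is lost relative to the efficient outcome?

2.74

Demand slope = (15.75 − 23.25)/(3 − 1) = −3.75, so P = 27 − 3.75Q.
Supply slope = (19 − 12)/(3 − 1) = 3.5, so P = 8.5 + 3.5Q.
Competitive equilibrium: 27 − 3.75Q = 8.5 + 3.5Q → Q* = 2.5517, P* = 17.431.
Marginal revenue: MR = 27 − 7.5Q. Set MR = MC: 27 − 7.5Q = 8.5 + 3.5Q → Q_m = 1.6818.
Price P_m = 27 − 3.75·1.6818 = 20.6933; MC(Q_m) = 8.5 + 3.5·1.6818 = 14.3863.
Competitive Q* = 2.5517, so ΔQ = 0.8699; wedge = 20.6933 − 14.3863 = 6.307.
Welfare loss = ½ × 0.8699 × 6.307 = 2.74.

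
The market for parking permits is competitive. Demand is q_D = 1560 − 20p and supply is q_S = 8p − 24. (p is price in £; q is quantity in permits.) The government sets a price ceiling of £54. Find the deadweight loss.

£37.03

In inverse form: demand p = 78 − 0.05q, supply p = 3 + 0.125q.
Competitive equilibrium: 78 − 0.05q = 3 + 0.125q → q* = 428.5714, p* = 56.5714.
At the ceiling p = 54, quantity supplied = (54 − 3)/0.125 = 408.
Willingness to pay at q' = 408: 78 − 0.05·408 = 57.6.
Δq = 428.5714 − 408 = 20.5714; wedge = 57.6 − 54 = 3.6.
Welfare loss = ½ × 20.5714 × 3.6 = £37.03.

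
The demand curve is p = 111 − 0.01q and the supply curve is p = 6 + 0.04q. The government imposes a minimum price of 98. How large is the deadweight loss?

16000

Competitive equilibrium: 111 − 0.01q = 6 + 0.04q → q* = 2100, p* = 90.
At the floor p = 98, quantity demanded = (111 − 98)/0.01 = 1300.
Sellers' marginal cost at q' = 1300: 6 + 0.04·1300 = 58.
Δq = 2100 − 1300 = 800; wedge = 98 − 58 = 40.
The triangle = ½ × 800 × 40 = 16000.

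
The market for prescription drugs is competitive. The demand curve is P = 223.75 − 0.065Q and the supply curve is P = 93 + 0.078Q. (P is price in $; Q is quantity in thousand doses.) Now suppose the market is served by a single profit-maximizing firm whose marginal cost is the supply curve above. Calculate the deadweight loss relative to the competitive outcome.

$5837.37 thousand

Competitive equilibrium: 223.75 − 0.065Q = 93 + 0.078Q → Q* = 914.33566, P* = 164.31818.
Marginal revenue: MR = 223.75 − 0.13Q. Set MR = MC: 223.75 − 0.13Q = 93 + 0.078Q → Q_m = 628.60577.
Price P_m = 223.75 − 0.065·628.60577 = 182.89062; MC(Q_m) = 93 + 0.078·628.60577 = 142.03125.
Competitive Q* = 914.33566, so ΔQ = 285.72989; wedge = 182.89062 − 142.03125 = 40.85937.
The triangle = ½ × 285.72989 × 40.85937 = $5837.37 thousand.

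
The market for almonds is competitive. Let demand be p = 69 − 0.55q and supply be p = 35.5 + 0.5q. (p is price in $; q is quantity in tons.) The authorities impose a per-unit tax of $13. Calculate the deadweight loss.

$80.48

Competitive equilibrium: 69 − 0.55q = 35.5 + 0.5q → q* = 31.9048, p* = 51.4524.
With the tax, the buyer price exceeds the seller price by 13: (69 − 0.55q) − (35.5 + 0.5q) = 13 → q' = 19.5238.
Δq = 31.9048 − 19.5238 = 12.381; the wedge equals the tax, 13.
DWL = ½ × 12.381 × 13 = $80.48.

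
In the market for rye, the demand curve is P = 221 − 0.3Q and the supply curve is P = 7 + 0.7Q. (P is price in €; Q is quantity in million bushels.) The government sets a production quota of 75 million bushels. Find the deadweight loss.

Competitive equilibrium: 221 − 0.3Q = 7 + 0.7Q → Q* = 214, P* = 156.8.
At Q = 75: demand price = 221 − 0.3·75 = 198.5; supply price = 7 + 0.7·75 = 59.5.
ΔQ = 214 − 75 = 139; wedge = 198.5 − 59.5 = 139.
Welfare loss = ½ × 139 × 139 = €9660.50 million.

€9660.50 million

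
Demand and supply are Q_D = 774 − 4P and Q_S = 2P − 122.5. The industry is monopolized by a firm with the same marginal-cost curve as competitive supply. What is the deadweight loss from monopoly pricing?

In inverse form: demand P = 193.5 − 0.25Q, supply P = 61.25 + 0.5Q.
Competitive equilibrium: 193.5 − 0.25Q = 61.25 + 0.5Q → Q* = 176.3333, P* = 149.4167.
Marginal revenue: MR = 193.5 − 0.5Q. Set MR = MC: 193.5 − 0.5Q = 61.25 + 0.5Q → Q_m = 132.25.
Price P_m = 193.5 − 0.25·132.25 = 160.4375; MC(Q_m) = 61.25 + 0.5·132.25 = 127.375.
Competitive Q* = 176.3333, so ΔQ = 44.0833; wedge = 160.4375 − 127.375 = 33.0625.
Welfare loss = ½ × 44.0833 × 33.0625 = 728.75.

728.75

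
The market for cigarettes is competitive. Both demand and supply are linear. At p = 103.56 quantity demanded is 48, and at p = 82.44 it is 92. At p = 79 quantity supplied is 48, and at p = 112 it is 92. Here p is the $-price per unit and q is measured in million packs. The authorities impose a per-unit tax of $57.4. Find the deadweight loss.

$1339.33 million

Demand slope = (82.44 − 103.56)/(92 − 48) = −0.48, so p = 126.6 − 0.48q.
Supply slope = (112 − 79)/(92 − 48) = 0.75, so p = 43 + 0.75q.
Competitive equilibrium: 126.6 − 0.48q = 43 + 0.75q → q* = 67.9675, p* = 93.9756.
With the tax, the buyer price exceeds the seller price by 57.4: (126.6 − 0.48q) − (43 + 0.75q) = 57.4 → q' = 21.3008.
Δq = 67.9675 − 21.3008 = 46.6667; the wedge equals the tax, 57.4.
DWL = ½ × 46.6667 × 57.4 = $1339.33 million.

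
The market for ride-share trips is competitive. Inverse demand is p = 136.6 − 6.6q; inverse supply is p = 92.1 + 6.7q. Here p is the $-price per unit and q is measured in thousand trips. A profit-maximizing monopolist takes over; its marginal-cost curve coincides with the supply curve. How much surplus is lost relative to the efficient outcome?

Competitive equilibrium: 136.6 − 6.6q = 92.1 + 6.7q → q* = 3.3459, p* = 114.5173.
Marginal revenue: MR = 136.6 − 13.2q. Set MR = MC: 136.6 − 13.2q = 92.1 + 6.7q → q_m = 2.2362.
Price p_m = 136.6 − 6.6·2.2362 = 121.8411; MC(q_m) = 92.1 + 6.7·2.2362 = 107.0825.
Competitive q* = 3.3459, so Δq = 1.1097; wedge = 121.8411 − 107.0825 = 14.7586.
Welfare loss = ½ × 1.1097 × 14.7586 = $8.19 thousand.

$8.19 thousand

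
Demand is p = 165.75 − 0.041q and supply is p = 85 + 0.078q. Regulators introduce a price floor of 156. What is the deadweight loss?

11559.37

Competitive equilibrium: 165.75 − 0.041q = 85 + 0.078q → q* = 678.5714, p* = 137.9286.
At the floor p = 156, quantity demanded = (165.75 − 156)/0.041 = 237.8049.
Sellers' marginal cost at q' = 237.8049: 85 + 0.078·237.8049 = 103.5488.
Δq = 678.5714 − 237.8049 = 440.7665; wedge = 156 − 103.5488 = 52.4512.
Welfare loss = ½ × 440.7665 × 52.4512 = 11559.37.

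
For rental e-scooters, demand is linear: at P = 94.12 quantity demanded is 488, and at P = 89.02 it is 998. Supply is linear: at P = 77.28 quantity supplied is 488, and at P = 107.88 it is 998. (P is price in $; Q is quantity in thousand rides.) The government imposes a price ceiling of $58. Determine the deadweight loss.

$11050.79 thousand

Demand slope = (89.02 − 94.12)/(998 − 488) = −0.01, so P = 99 − 0.01Q.
Supply slope = (107.88 − 77.28)/(998 − 488) = 0.06, so P = 48 + 0.06Q.
Competitive equilibrium: 99 − 0.01Q = 48 + 0.06Q → Q* = 728.57143, P* = 91.71429.
At the ceiling P = 58, quantity supplied = (58 − 48)/0.06 = 166.66667.
Willingness to pay at Q' = 166.66667: 99 − 0.01·166.66667 = 97.33333.
ΔQ = 728.57143 − 166.66667 = 561.90476; wedge = 97.33333 − 58 = 39.33333.
The triangle = ½ × 561.90476 × 39.33333 = $11050.79 thousand.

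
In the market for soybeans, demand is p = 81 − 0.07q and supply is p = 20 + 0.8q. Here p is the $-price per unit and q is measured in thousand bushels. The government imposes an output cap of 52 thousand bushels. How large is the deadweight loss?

$142.75 thousand

Competitive equilibrium: 81 − 0.07q = 20 + 0.8q → q* = 70.1149, p* = 76.092.
At q = 52: demand price = 81 − 0.07·52 = 77.36; supply price = 20 + 0.8·52 = 61.6.
Δq = 70.1149 − 52 = 18.1149; wedge = 77.36 − 61.6 = 15.76.
Deadweight loss = ½ × 18.1149 × 15.76 = $142.75 thousand.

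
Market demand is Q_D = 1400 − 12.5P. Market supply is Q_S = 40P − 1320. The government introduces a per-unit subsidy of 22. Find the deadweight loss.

In inverse form: demand P = 112 − 0.08Q, supply P = 33 + 0.025Q.
Competitive equilibrium: 112 − 0.08Q = 33 + 0.025Q → Q* = 752.381, P* = 51.8095.
The subsidy lowers effective supply by 22: P = 11 + 0.025Q.
New quantity: 112 − 0.08Q = 11 + 0.025Q → Q' = 961.9048.
Overproduction ΔQ = 961.9048 − 752.381 = 209.5238; wedge = subsidy = 22.
The triangle = ½ × 209.5238 × 22 = 2304.76.

2304.76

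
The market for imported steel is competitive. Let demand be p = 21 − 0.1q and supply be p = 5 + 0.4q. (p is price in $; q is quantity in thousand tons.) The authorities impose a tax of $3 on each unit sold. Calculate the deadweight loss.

Competitive equilibrium: 21 − 0.1q = 5 + 0.4q → q* = 32, p* = 17.8.
With the tax, the buyer price exceeds the seller price by 3: (21 − 0.1q) − (5 + 0.4q) = 3 → q' = 26.
Δq = 32 − 26 = 6; the wedge equals the tax, 3.
The triangle = ½ × 6 × 3 = $9 thousand.

$9 thousand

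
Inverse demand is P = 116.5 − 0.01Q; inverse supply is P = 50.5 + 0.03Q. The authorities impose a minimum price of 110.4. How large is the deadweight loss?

Competitive equilibrium: 116.5 − 0.01Q = 50.5 + 0.03Q → Q* = 1650, P* = 100.
At the floor P = 110.4, quantity demanded = (116.5 − 110.4)/0.01 = 610.
Sellers' marginal cost at Q' = 610: 50.5 + 0.03·610 = 68.8.
ΔQ = 1650 − 610 = 1040; wedge = 110.4 − 68.8 = 41.6.
Welfare loss = ½ × 1040 × 41.6 = 21632.

21632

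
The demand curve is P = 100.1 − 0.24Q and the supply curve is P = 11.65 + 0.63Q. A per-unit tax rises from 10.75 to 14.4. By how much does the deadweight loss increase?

52.76

Competitive equilibrium: 100.1 − 0.24Q = 11.65 + 0.63Q → Q* = 101.6667, P* = 75.7.
For a per-unit tax t: ΔQ = t/0.87, so DWL = ½·t·(t/0.87) = t²/1.74.
At t = 10.75: DWL = 66.415. At t = 14.4: DWL = 119.172.
Increase = 119.172 − 66.415 = 52.76.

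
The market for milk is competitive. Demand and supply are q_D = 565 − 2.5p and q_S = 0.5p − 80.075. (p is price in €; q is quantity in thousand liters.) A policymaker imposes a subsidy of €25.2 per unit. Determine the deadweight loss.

In inverse form: demand p = 226 − 0.4q, supply p = 160.15 + 2q.
Competitive equilibrium: 226 − 0.4q = 160.15 + 2q → q* = 27.4375, p* = 215.025.
The subsidy lowers effective supply by 25.2: p = 134.95 + 2q.
New quantity: 226 − 0.4q = 134.95 + 2q → q' = 37.9375.
Overproduction Δq = 37.9375 − 27.4375 = 10.5; wedge = subsidy = 25.2.
Deadweight loss = ½ × 10.5 × 25.2 = €132.30 thousand.

€132.30 thousand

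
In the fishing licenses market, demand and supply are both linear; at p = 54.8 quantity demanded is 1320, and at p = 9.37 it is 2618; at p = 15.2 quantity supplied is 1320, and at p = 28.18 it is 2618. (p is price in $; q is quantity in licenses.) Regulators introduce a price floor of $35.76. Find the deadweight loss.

$2540.16

Demand slope = (9.37 − 54.8)/(2618 − 1320) = −0.035, so p = 101 − 0.035q.
Supply slope = (28.18 − 15.2)/(2618 − 1320) = 0.01, so p = 2 + 0.01q.
Competitive equilibrium: 101 − 0.035q = 2 + 0.01q → q* = 2200, p* = 24.
At the floor p = 35.76, quantity demanded = (101 − 35.76)/0.035 = 1864.
Sellers' marginal cost at q' = 1864: 2 + 0.01·1864 = 20.64.
Δq = 2200 − 1864 = 336; wedge = 35.76 − 20.64 = 15.12.
Deadweight loss = ½ × 336 × 15.12 = $2540.16.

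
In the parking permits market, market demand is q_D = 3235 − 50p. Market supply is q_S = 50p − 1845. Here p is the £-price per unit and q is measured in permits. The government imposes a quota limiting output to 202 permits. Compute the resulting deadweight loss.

In inverse form: demand p = 64.7 − 0.02q, supply p = 36.9 + 0.02q.
Competitive equilibrium: 64.7 − 0.02q = 36.9 + 0.02q → q* = 695, p* = 50.8.
At q = 202: demand price = 64.7 − 0.02·202 = 60.66; supply price = 36.9 + 0.02·202 = 40.94.
Δq = 695 − 202 = 493; wedge = 60.66 − 40.94 = 19.72.
DWL = ½ × 493 × 19.72 = £4860.98.

£4860.98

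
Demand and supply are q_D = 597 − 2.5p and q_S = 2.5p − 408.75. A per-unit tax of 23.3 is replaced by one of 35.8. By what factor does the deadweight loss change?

2.361

In inverse form: demand p = 238.8 − 0.4q, supply p = 163.5 + 0.4q.
Competitive equilibrium: 238.8 − 0.4q = 163.5 + 0.4q → q* = 94.125, p* = 201.15.
For a per-unit tax t: Δq = t/0.8, so DWL = ½·t·(t/0.8) = t²/1.6.
At t = 23.3: DWL = 339.306. At t = 35.8: DWL = 801.025.
Ratio = (35.8/23.3)² = 2.361.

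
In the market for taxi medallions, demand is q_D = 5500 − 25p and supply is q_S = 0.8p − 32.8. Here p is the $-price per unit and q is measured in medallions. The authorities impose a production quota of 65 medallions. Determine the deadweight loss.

In inverse form: demand p = 220 − 0.04q, supply p = 41 + 1.25q.
Competitive equilibrium: 220 − 0.04q = 41 + 1.25q → q* = 138.7597, p* = 214.4496.
At q = 65: demand price = 220 − 0.04·65 = 217.4; supply price = 41 + 1.25·65 = 122.25.
Δq = 138.7597 − 65 = 73.7597; wedge = 217.4 − 122.25 = 95.15.
DWL = ½ × 73.7597 × 95.15 = $3509.12.

$3509.12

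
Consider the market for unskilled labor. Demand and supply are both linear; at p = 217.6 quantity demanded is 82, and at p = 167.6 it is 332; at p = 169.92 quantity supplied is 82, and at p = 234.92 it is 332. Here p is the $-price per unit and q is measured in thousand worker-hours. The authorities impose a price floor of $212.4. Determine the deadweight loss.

Demand slope = (167.6 − 217.6)/(332 − 82) = −0.2, so p = 234 − 0.2q.
Supply slope = (234.92 − 169.92)/(332 − 82) = 0.26, so p = 148.6 + 0.26q.
Competitive equilibrium: 234 − 0.2q = 148.6 + 0.26q → q* = 185.6522, p* = 196.8696.
At the floor p = 212.4, quantity demanded = (234 − 212.4)/0.2 = 108.
Sellers' marginal cost at q' = 108: 148.6 + 0.26·108 = 176.68.
Δq = 185.6522 − 108 = 77.6522; wedge = 212.4 − 176.68 = 35.72.
Deadweight loss = ½ × 77.6522 × 35.72 = $1386.87 thousand.

$1386.87 thousand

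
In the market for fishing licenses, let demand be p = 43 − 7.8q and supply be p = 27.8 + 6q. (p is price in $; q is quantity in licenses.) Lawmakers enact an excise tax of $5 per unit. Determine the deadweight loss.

$0.91

Competitive equilibrium: 43 − 7.8q = 27.8 + 6q → q* = 1.1014, p* = 34.4087.
With the tax, the buyer price exceeds the seller price by 5: (43 − 7.8q) − (27.8 + 6q) = 5 → q' = 0.7391.
Δq = 1.1014 − 0.7391 = 0.3623; the wedge equals the tax, 5.
Deadweight loss = ½ × 0.3623 × 5 = $0.91.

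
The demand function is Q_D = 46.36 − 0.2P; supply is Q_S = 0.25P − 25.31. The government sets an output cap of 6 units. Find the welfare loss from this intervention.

In inverse form: demand P = 231.8 − 5Q, supply P = 101.24 + 4Q.
Competitive equilibrium: 231.8 − 5Q = 101.24 + 4Q → Q* = 14.5067, P* = 159.2667.
At Q = 6: demand price = 231.8 − 5·6 = 201.8; supply price = 101.24 + 4·6 = 125.24.
ΔQ = 14.5067 − 6 = 8.5067; wedge = 201.8 − 125.24 = 76.56.
Deadweight loss = ½ × 8.5067 × 76.56 = 325.64.

325.64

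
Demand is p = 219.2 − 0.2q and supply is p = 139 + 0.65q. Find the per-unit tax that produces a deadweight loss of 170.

17

Competitive equilibrium: 219.2 − 0.2q = 139 + 0.65q → q* = 94.3529, p* = 200.3294.
A tax t gives Δq = t/0.85 and wedge t, so DWL = t²/1.7.
t²/1.7 = 170 → t² = 289 → t = 17.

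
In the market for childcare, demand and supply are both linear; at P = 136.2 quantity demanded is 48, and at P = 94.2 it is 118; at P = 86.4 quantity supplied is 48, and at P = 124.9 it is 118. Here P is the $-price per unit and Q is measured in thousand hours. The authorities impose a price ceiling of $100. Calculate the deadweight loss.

$198.44 thousand

Demand slope = (94.2 − 136.2)/(118 − 48) = −0.6, so P = 165 − 0.6Q.
Supply slope = (124.9 − 86.4)/(118 − 48) = 0.55, so P = 60 + 0.55Q.
Competitive equilibrium: 165 − 0.6Q = 60 + 0.55Q → Q* = 91.3043, P* = 110.2174.
At the ceiling P = 100, quantity supplied = (100 − 60)/0.55 = 72.7273.
Willingness to pay at Q' = 72.7273: 165 − 0.6·72.7273 = 121.3636.
ΔQ = 91.3043 − 72.7273 = 18.577; wedge = 121.3636 − 100 = 21.3636.
The triangle = ½ × 18.577 × 21.3636 = $198.44 thousand.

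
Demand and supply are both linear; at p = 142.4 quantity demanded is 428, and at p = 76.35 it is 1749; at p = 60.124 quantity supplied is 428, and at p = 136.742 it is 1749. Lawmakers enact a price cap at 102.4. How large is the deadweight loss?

Demand slope = (76.35 − 142.4)/(1749 − 428) = −0.05, so p = 163.8 − 0.05q.
Supply slope = (136.742 − 60.124)/(1749 − 428) = 0.058, so p = 35.3 + 0.058q.
Competitive equilibrium: 163.8 − 0.05q = 35.3 + 0.058q → q* = 1189.8148, p* = 104.3093.
At the ceiling p = 102.4, quantity supplied = (102.4 − 35.3)/0.058 = 1156.8966.
Willingness to pay at q' = 1156.8966: 163.8 − 0.05·1156.8966 = 105.9552.
Δq = 1189.8148 − 1156.8966 = 32.9182; wedge = 105.9552 − 102.4 = 3.5552.
The triangle = ½ × 32.9182 × 3.5552 = 58.52.

58.52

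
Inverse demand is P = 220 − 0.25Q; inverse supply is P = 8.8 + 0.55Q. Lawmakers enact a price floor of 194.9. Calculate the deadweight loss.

10705.984

Competitive equilibrium: 220 − 0.25Q = 8.8 + 0.55Q → Q* = 264, P* = 154.
At the floor P = 194.9, quantity demanded = (220 − 194.9)/0.25 = 100.4.
Sellers' marginal cost at Q' = 100.4: 8.8 + 0.55·100.4 = 64.02.
ΔQ = 264 − 100.4 = 163.6; wedge = 194.9 − 64.02 = 130.88.
DWL = ½ × 163.6 × 130.88 = 10705.984.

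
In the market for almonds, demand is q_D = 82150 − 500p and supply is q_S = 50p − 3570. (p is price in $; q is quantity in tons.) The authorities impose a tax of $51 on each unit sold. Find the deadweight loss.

$59113.64

In inverse form: demand p = 164.3 − 0.002q, supply p = 71.4 + 0.02q.
Competitive equilibrium: 164.3 − 0.002q = 71.4 + 0.02q → q* = 4222.7273, p* = 155.8545.
With the tax, the buyer price exceeds the seller price by 51: (164.3 − 0.002q) − (71.4 + 0.02q) = 51 → q' = 1904.5455.
Δq = 4222.7273 − 1904.5455 = 2318.1818; the wedge equals the tax, 51.
Welfare loss = ½ × 2318.1818 × 51 = $59113.64.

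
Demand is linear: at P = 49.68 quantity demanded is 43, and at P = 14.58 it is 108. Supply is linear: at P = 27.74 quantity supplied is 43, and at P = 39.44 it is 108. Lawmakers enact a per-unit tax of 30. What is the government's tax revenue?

954.17

Demand slope = (14.58 − 49.68)/(108 − 43) = −0.54, so P = 72.9 − 0.54Q.
Supply slope = (39.44 − 27.74)/(108 − 43) = 0.18, so P = 20 + 0.18Q.
Competitive equilibrium: 72.9 − 0.54Q = 20 + 0.18Q → Q* = 73.4722, P* = 33.225.
With the tax, the buyer price exceeds the seller price by 30: (72.9 − 0.54Q) − (20 + 0.18Q) = 30 → Q' = 31.8056.
Tax revenue = 30 × 31.8056 = 954.17.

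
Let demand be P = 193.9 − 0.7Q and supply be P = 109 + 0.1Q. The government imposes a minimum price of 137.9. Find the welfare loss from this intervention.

Competitive equilibrium: 193.9 − 0.7Q = 109 + 0.1Q → Q* = 106.125, P* = 119.6125.
At the floor P = 137.9, quantity demanded = (193.9 − 137.9)/0.7 = 80.
Sellers' marginal cost at Q' = 80: 109 + 0.1·80 = 117.
ΔQ = 106.125 − 80 = 26.125; wedge = 137.9 − 117 = 20.9.
Deadweight loss = ½ × 26.125 × 20.9 = 273.01.

273.01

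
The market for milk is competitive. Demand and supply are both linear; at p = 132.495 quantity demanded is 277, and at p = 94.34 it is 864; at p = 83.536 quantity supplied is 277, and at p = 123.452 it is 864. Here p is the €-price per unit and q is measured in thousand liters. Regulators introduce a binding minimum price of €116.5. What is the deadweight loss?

€990.37 thousand

Demand slope = (94.34 − 132.495)/(864 − 277) = −0.065, so p = 150.5 − 0.065q.
Supply slope = (123.452 − 83.536)/(864 − 277) = 0.068, so p = 64.7 + 0.068q.
Competitive equilibrium: 150.5 − 0.065q = 64.7 + 0.068q → q* = 645.1128, p* = 108.5677.
At the floor p = 116.5, quantity demanded = (150.5 − 116.5)/0.065 = 523.0769.
Sellers' marginal cost at q' = 523.0769: 64.7 + 0.068·523.0769 = 100.2692.
Δq = 645.1128 − 523.0769 = 122.0359; wedge = 116.5 − 100.2692 = 16.2308.
Deadweight loss = ½ × 122.0359 × 16.2308 = €990.37 thousand.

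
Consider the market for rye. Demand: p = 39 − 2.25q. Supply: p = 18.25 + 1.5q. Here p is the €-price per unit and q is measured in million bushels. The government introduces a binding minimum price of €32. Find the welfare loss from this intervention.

Competitive equilibrium: 39 − 2.25q = 18.25 + 1.5q → q* = 5.5333, p* = 26.55.
At the floor p = 32, quantity demanded = (39 − 32)/2.25 = 3.1111.
Sellers' marginal cost at q' = 3.1111: 18.25 + 1.5·3.1111 = 22.9167.
Δq = 5.5333 − 3.1111 = 2.4222; wedge = 32 − 22.9167 = 9.0833.
The triangle = ½ × 2.4222 × 9.0833 = €11 million.

€11 million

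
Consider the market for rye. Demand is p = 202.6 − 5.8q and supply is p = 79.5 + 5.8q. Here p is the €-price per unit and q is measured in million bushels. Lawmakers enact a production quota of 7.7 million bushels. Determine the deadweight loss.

€49.18 million

Competitive equilibrium: 202.6 − 5.8q = 79.5 + 5.8q → q* = 10.61207, p* = 141.05.
At q = 7.7: demand price = 202.6 − 5.8·7.7 = 157.94; supply price = 79.5 + 5.8·7.7 = 124.16.
Δq = 10.61207 − 7.7 = 2.91207; wedge = 157.94 − 124.16 = 33.78.
DWL = ½ × 2.91207 × 33.78 = €49.18 million.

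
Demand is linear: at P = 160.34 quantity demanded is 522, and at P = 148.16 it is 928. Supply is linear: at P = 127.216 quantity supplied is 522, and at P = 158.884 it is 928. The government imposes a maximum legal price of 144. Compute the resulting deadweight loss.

452.34

Demand slope = (148.16 − 160.34)/(928 − 522) = −0.03, so P = 176 − 0.03Q.
Supply slope = (158.884 − 127.216)/(928 − 522) = 0.078, so P = 86.5 + 0.078Q.
Competitive equilibrium: 176 − 0.03Q = 86.5 + 0.078Q → Q* = 828.7037, P* = 151.1389.
At the ceiling P = 144, quantity supplied = (144 − 86.5)/0.078 = 737.1795.
Willingness to pay at Q' = 737.1795: 176 − 0.03·737.1795 = 153.8846.
ΔQ = 828.7037 − 737.1795 = 91.5242; wedge = 153.8846 − 144 = 9.8846.
Welfare loss = ½ × 91.5242 × 9.8846 = 452.34.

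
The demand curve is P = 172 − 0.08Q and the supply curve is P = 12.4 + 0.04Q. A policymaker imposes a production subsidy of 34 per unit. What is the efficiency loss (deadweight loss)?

4816.67

Competitive equilibrium: 172 − 0.08Q = 12.4 + 0.04Q → Q* = 1330, P* = 65.6.
The subsidy lowers effective supply by 34: P = 0.04Q − 21.6.
New quantity: 172 − 0.08Q = 0.04Q − 21.6 → Q' = 1613.3333.
Overproduction ΔQ = 1613.3333 − 1330 = 283.3333; wedge = subsidy = 34.
Welfare loss = ½ × 283.3333 × 34 = 4816.67.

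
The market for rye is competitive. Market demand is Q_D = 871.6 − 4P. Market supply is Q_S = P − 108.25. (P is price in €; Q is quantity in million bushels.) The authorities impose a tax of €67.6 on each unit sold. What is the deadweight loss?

In inverse form: demand P = 217.9 − 0.25Q, supply P = 108.25 + Q.
Competitive equilibrium: 217.9 − 0.25Q = 108.25 + Q → Q* = 87.72, P* = 195.97.
With the tax, the buyer price exceeds the seller price by 67.6: (217.9 − 0.25Q) − (108.25 + Q) = 67.6 → Q' = 33.64.
ΔQ = 87.72 − 33.64 = 54.08; the wedge equals the tax, 67.6.
Welfare loss = ½ × 54.08 × 67.6 = €1827.904 million.

€1827.904 million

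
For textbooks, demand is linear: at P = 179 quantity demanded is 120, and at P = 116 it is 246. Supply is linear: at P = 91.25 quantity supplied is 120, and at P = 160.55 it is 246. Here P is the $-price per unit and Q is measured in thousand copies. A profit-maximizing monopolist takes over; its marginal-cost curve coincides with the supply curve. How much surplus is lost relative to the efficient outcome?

$2263.96 thousand

Demand slope = (116 − 179)/(246 − 120) = −0.5, so P = 239 − 0.5Q.
Supply slope = (160.55 − 91.25)/(246 − 120) = 0.55, so P = 25.25 + 0.55Q.
Competitive equilibrium: 239 − 0.5Q = 25.25 + 0.55Q → Q* = 203.5714, P* = 137.2143.
Marginal revenue: MR = 239 − Q. Set MR = MC: 239 − Q = 25.25 + 0.55Q → Q_m = 137.9032.
Price P_m = 239 − 0.5·137.9032 = 170.0484; MC(Q_m) = 25.25 + 0.55·137.9032 = 101.0968.
Competitive Q* = 203.5714, so ΔQ = 65.6682; wedge = 170.0484 − 101.0968 = 68.9516.
The triangle = ½ × 65.6682 × 68.9516 = $2263.96 thousand.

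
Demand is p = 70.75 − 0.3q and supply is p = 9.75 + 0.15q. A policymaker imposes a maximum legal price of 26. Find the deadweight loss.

166.74

Competitive equilibrium: 70.75 − 0.3q = 9.75 + 0.15q → q* = 135.5556, p* = 30.0833.
At the ceiling p = 26, quantity supplied = (26 − 9.75)/0.15 = 108.3333.
Willingness to pay at q' = 108.3333: 70.75 − 0.3·108.3333 = 38.25.
Δq = 135.5556 − 108.3333 = 27.2223; wedge = 38.25 − 26 = 12.25.
DWL = ½ × 27.2223 × 12.25 = 166.74.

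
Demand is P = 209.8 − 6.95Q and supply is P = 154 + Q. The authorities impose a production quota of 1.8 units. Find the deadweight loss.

Competitive equilibrium: 209.8 − 6.95Q = 154 + Q → Q* = 7.0189, P* = 161.0189.
At Q = 1.8: demand price = 209.8 − 6.95·1.8 = 197.29; supply price = 154 + 1·1.8 = 155.8.
ΔQ = 7.0189 − 1.8 = 5.2189; wedge = 197.29 − 155.8 = 41.49.
Welfare loss = ½ × 5.2189 × 41.49 = 108.27.

108.27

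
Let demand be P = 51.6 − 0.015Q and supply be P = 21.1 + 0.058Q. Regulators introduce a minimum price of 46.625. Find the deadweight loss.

270.84

Competitive equilibrium: 51.6 − 0.015Q = 21.1 + 0.058Q → Q* = 417.8082, P* = 45.3329.
At the floor P = 46.625, quantity demanded = (51.6 − 46.625)/0.015 = 331.6667.
Sellers' marginal cost at Q' = 331.6667: 21.1 + 0.058·331.6667 = 40.3367.
ΔQ = 417.8082 − 331.6667 = 86.1415; wedge = 46.625 − 40.3367 = 6.2883.
DWL = ½ × 86.1415 × 6.2883 = 270.84.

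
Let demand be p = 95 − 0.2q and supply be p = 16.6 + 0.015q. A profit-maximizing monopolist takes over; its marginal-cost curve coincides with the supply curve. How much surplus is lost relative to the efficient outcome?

Competitive equilibrium: 95 − 0.2q = 16.6 + 0.015q → q* = 364.6512, p* = 22.0698.
Marginal revenue: MR = 95 − 0.4q. Set MR = MC: 95 − 0.4q = 16.6 + 0.015q → q_m = 188.9157.
Price p_m = 95 − 0.2·188.9157 = 57.2169; MC(q_m) = 16.6 + 0.015·188.9157 = 19.4337.
Competitive q* = 364.6512, so Δq = 175.7355; wedge = 57.2169 − 19.4337 = 37.7832.
Welfare loss = ½ × 175.7355 × 37.7832 = 3319.92.

3319.92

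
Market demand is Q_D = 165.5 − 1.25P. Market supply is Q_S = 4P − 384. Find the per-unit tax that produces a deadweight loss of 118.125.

In inverse form: demand P = 132.4 − 0.8Q, supply P = 96 + 0.25Q.
Competitive equilibrium: 132.4 − 0.8Q = 96 + 0.25Q → Q* = 34.6667, P* = 104.6667.
A tax t gives ΔQ = t/1.05 and wedge t, so DWL = t²/2.1.
t²/2.1 = 118.125 → t² = 248.0625 → t = 15.75.

15.75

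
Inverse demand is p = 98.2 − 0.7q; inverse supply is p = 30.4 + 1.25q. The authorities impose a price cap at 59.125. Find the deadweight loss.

135.51

Competitive equilibrium: 98.2 − 0.7q = 30.4 + 1.25q → q* = 34.7692, p* = 73.8615.
At the ceiling p = 59.125, quantity supplied = (59.125 − 30.4)/1.25 = 22.98.
Willingness to pay at q' = 22.98: 98.2 − 0.7·22.98 = 82.114.
Δq = 34.7692 − 22.98 = 11.7892; wedge = 82.114 − 59.125 = 22.989.
The triangle = ½ × 11.7892 × 22.989 = 135.51.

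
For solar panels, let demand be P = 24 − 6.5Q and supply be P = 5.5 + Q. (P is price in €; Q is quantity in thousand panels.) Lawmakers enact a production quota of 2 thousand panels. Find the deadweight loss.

Competitive equilibrium: 24 − 6.5Q = 5.5 + Q → Q* = 2.4667, P* = 7.9667.
At Q = 2: demand price = 24 − 6.5·2 = 11; supply price = 5.5 + 1·2 = 7.5.
ΔQ = 2.4667 − 2 = 0.4667; wedge = 11 − 7.5 = 3.5.
The triangle = ½ × 0.4667 × 3.5 = €0.82 thousand.

€0.82 thousand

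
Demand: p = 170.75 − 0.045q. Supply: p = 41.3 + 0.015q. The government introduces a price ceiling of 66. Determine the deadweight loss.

Competitive equilibrium: 170.75 − 0.045q = 41.3 + 0.015q → q* = 2157.5, p* = 73.6625.
At the ceiling p = 66, quantity supplied = (66 − 41.3)/0.015 = 1646.6667.
Willingness to pay at q' = 1646.6667: 170.75 − 0.045·1646.6667 = 96.65.
Δq = 2157.5 − 1646.6667 = 510.8333; wedge = 96.65 − 66 = 30.65.
The triangle = ½ × 510.8333 × 30.65 = 7828.52.

7828.52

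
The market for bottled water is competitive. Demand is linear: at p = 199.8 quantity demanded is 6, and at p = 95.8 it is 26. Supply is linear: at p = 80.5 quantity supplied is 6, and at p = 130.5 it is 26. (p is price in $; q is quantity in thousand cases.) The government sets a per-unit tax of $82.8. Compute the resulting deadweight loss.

$445.18 thousand

Demand slope = (95.8 − 199.8)/(26 − 6) = −5.2, so p = 231 − 5.2q.
Supply slope = (130.5 − 80.5)/(26 − 6) = 2.5, so p = 65.5 + 2.5q.
Competitive equilibrium: 231 − 5.2q = 65.5 + 2.5q → q* = 21.4935, p* = 119.2338.
With the tax, the buyer price exceeds the seller price by 82.8: (231 − 5.2q) − (65.5 + 2.5q) = 82.8 → q' = 10.7403.
Δq = 21.4935 − 10.7403 = 10.7532; the wedge equals the tax, 82.8.
Welfare loss = ½ × 10.7532 × 82.8 = $445.18 thousand.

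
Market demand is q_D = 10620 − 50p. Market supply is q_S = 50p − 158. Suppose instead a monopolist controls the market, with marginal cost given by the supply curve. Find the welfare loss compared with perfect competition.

60807.47

In inverse form: demand p = 212.4 − 0.02q, supply p = 3.16 + 0.02q.
Competitive equilibrium: 212.4 − 0.02q = 3.16 + 0.02q → q* = 5231, p* = 107.78.
Marginal revenue: MR = 212.4 − 0.04q. Set MR = MC: 212.4 − 0.04q = 3.16 + 0.02q → q_m = 3487.333333.
Price p_m = 212.4 − 0.02·3487.333333 = 142.653333; MC(q_m) = 3.16 + 0.02·3487.333333 = 72.906667.
Competitive q* = 5231, so Δq = 1743.666667; wedge = 142.653333 − 72.906667 = 69.746666.
Deadweight loss = ½ × 1743.666667 × 69.746666 = 60807.47.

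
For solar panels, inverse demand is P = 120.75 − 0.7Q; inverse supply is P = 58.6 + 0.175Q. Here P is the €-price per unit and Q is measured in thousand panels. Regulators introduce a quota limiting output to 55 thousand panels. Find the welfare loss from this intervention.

€112.40 thousand

Competitive equilibrium: 120.75 − 0.7Q = 58.6 + 0.175Q → Q* = 71.0286, P* = 71.03.
At Q = 55: demand price = 120.75 − 0.7·55 = 82.25; supply price = 58.6 + 0.175·55 = 68.225.
ΔQ = 71.0286 − 55 = 16.0286; wedge = 82.25 − 68.225 = 14.025.
Deadweight loss = ½ × 16.0286 × 14.025 = €112.40 thousand.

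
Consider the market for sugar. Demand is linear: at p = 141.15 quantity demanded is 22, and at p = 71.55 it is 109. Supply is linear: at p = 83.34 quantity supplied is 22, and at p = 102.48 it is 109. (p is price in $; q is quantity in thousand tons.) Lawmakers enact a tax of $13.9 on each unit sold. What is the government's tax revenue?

Demand slope = (71.55 − 141.15)/(109 − 22) = −0.8, so p = 158.75 − 0.8q.
Supply slope = (102.48 − 83.34)/(109 − 22) = 0.22, so p = 78.5 + 0.22q.
Competitive equilibrium: 158.75 − 0.8q = 78.5 + 0.22q → q* = 78.6765, p* = 95.8088.
With the tax, the buyer price exceeds the seller price by 13.9: (158.75 − 0.8q) − (78.5 + 0.22q) = 13.9 → q' = 65.049.
Tax revenue = 13.9 × 65.049 = $904.18 thousand.

$904.18 thousand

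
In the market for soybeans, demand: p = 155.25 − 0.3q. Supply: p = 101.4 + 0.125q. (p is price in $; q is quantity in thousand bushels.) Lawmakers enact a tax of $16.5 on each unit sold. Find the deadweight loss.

$320.29 thousand

Competitive equilibrium: 155.25 − 0.3q = 101.4 + 0.125q → q* = 126.7059, p* = 117.2382.
With the tax, the buyer price exceeds the seller price by 16.5: (155.25 − 0.3q) − (101.4 + 0.125q) = 16.5 → q' = 87.8824.
Δq = 126.7059 − 87.8824 = 38.8235; the wedge equals the tax, 16.5.
DWL = ½ × 38.8235 × 16.5 = $320.29 thousand.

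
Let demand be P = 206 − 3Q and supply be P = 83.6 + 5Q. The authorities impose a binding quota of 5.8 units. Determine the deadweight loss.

Competitive equilibrium: 206 − 3Q = 83.6 + 5Q → Q* = 15.3, P* = 160.1.
At Q = 5.8: demand price = 206 − 3·5.8 = 188.6; supply price = 83.6 + 5·5.8 = 112.6.
ΔQ = 15.3 − 5.8 = 9.5; wedge = 188.6 − 112.6 = 76.
Welfare loss = ½ × 9.5 × 76 = 361.

361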